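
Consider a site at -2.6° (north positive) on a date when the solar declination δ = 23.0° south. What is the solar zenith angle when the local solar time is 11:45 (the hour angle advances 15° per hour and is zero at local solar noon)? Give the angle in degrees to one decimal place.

20.7°

Hour angle H = 15° × (11.75 − 12) = -3.75°.
cos θ_z = sin(-2.6°) sin(-23.0°) + cos(-2.6°) cos(-23.0°) cos(-3.75°) = 0.0177 + 0.9176 = 0.9353.
θ_z = arccos(0.9353) = 20.72°.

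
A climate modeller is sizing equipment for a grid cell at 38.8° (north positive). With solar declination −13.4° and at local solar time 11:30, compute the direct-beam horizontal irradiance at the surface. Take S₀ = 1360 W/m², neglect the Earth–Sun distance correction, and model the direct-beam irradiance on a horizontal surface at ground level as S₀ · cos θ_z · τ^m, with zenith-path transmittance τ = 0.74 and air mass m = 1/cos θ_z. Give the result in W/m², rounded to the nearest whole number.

Hour angle H = 15° × (11.5 − 12) = -7.50°.
cos θ_z = sin φ sin δ + cos φ cos δ cos H = (0.6266)(-0.2317) + (0.7793)(0.9728)(0.9914) = 0.6064.
Air mass m = 1/cos θ_z = 1/0.6064 = 1.649; τ^m = 0.74^1.649 = 0.6086.
Surface direct beam = 1360 × 0.6064 × 0.6086 = 501.91 W/m².

502 W/m²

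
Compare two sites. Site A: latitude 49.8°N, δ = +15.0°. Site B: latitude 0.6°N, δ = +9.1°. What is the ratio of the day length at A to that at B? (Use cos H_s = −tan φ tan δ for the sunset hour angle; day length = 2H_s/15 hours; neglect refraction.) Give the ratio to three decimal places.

A: H_s = arccos(−tan 49.8° · tan 15.0°) = 108.49°, so 2H_s/15 = 14.4653 h.
B: H_s = arccos(−tan 0.6° · tan 9.1°) = 90.10°, so 2H_s/15 = 12.0133 h.
Ratio A/B = 14.4653 / 12.0133 = 1.2041.

1.204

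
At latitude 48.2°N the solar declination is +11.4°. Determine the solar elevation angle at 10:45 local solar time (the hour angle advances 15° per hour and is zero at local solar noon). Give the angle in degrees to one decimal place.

50.0°

Hour angle H = 15° × (10.75 − 12) = -18.75°.
With φ = 48.2°, δ = 11.4°, H = -18.75°: sin φ sin δ = 0.1473, cos φ cos δ cos H = 0.6187, so cos θ_z = 0.7660.
θ_z = arccos(0.7660) = 40.00°, so the elevation is 90° − 40.00° = 50.00°.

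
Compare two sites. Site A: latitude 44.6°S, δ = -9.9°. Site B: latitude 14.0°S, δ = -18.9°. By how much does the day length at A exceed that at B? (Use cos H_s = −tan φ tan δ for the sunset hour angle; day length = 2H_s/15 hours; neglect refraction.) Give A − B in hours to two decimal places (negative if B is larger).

+0.67 h

A: H_s = arccos(−tan -44.6° · tan -9.9°) = 99.91°, so 2H_s/15 = 13.3213 h.
B: H_s = arccos(−tan -14.0° · tan -18.9°) = 94.90°, so 2H_s/15 = 12.6533 h.
A − B = 13.3213 − 12.6533 = 0.6680 h.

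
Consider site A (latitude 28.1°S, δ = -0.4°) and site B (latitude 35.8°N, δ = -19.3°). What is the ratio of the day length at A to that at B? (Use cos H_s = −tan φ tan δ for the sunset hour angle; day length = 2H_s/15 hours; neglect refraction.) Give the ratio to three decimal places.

1.197

A: H_s = arccos(−tan -28.1° · tan -0.4°) = 90.21°, so 2H_s/15 = 12.0280 h.
B: H_s = arccos(−tan 35.8° · tan -19.3°) = 75.37°, so 2H_s/15 = 10.0493 h.
Ratio A/B = 12.0280 / 10.0493 = 1.1969.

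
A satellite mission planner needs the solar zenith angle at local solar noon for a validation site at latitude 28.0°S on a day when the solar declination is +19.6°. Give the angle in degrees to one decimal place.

At local solar noon the hour angle is zero, so the zenith angle is |φ − δ| = |-28.0° − (19.6°)| = 47.6°.

47.6°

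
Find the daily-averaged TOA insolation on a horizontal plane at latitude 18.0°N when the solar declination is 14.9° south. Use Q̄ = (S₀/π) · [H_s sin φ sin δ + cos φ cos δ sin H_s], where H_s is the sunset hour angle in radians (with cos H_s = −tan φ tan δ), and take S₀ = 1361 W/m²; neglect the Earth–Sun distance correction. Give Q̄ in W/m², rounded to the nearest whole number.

cos H_s = −tan(18.0°) · tan(-14.9°) = 0.0865, so H_s = arccos(0.0865) = 85.04°. In radians, H_s = 1.4842.
H_s sin φ sin δ = 1.4842 × 0.3090 × -0.2571 = -0.1179.
cos φ cos δ sin H_s = 0.9511 × 0.9664 × 0.9963 = 0.9157.
Q̄ = (1361/π) × (-0.1179 + 0.9157) = 433.22 × 0.7978 = 345.62 W/m².

346 W/m²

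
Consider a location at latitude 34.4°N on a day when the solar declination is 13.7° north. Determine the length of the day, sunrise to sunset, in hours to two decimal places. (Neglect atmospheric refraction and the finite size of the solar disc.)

13.28 hours

−tan φ tan δ = −(0.6847)(0.2438) = -0.1669; H_s = arccos(-0.1669) = 99.61°.
Day length = 2 H_s / 15° h⁻¹ = 199.22° / 15 = 13.281 h.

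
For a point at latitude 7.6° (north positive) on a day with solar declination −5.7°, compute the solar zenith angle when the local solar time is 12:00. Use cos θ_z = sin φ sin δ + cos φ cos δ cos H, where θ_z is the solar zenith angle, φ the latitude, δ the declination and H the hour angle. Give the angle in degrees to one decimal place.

13.3°

Hour angle H = 15° × (12 − 12) = 0.00°.
cos θ_z = sin(7.6°) sin(-5.7°) + cos(7.6°) cos(-5.7°) cos(0.00°) = -0.0131 + 0.9863 = 0.9732.
θ_z = arccos(0.9732) = 13.29°.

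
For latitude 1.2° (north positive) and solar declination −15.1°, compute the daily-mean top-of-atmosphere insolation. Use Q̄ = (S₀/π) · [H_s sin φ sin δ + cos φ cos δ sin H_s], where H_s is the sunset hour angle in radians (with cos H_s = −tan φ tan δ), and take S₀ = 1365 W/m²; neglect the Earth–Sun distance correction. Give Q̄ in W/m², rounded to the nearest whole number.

cos H_s = −tan(1.2°) · tan(-15.1°) = 0.0057, so H_s = arccos(0.0057) = 89.67°. In radians, H_s = 1.5650.
H_s sin φ sin δ = 1.5650 × 0.0209 × -0.2605 = -0.0085.
cos φ cos δ sin H_s = 0.9998 × 0.9655 × 1.0000 = 0.9653.
Q̄ = (1365/π) × (-0.0085 + 0.9653) = 434.49 × 0.9568 = 415.72 W/m².

416 W/m²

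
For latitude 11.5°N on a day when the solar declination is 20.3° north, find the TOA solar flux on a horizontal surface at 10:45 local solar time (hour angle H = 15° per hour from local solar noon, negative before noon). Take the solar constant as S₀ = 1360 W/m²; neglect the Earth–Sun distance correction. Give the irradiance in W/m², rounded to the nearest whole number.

Hour angle H = 15° × (10.75 − 12) = -18.75°.
With φ = 11.5°, δ = 20.3°, H = -18.75°: sin φ sin δ = 0.0692, cos φ cos δ cos H = 0.8703, so cos θ_z = 0.9395.
Top-of-atmosphere irradiance = S₀ cos θ_z = 1360 × 0.9395 = 1277.72 W/m².

1278 W/m²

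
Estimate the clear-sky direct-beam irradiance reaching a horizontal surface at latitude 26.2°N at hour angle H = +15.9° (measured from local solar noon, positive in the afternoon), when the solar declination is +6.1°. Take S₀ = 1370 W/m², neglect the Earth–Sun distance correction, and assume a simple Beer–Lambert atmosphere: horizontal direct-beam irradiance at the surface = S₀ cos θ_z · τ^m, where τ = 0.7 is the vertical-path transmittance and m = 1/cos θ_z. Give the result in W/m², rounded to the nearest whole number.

cos θ_z = sin φ sin δ + cos φ cos δ cos H = (0.4415)(0.1063) + (0.8973)(0.9943)(0.9617) = 0.9049.
Air mass m = 1/cos θ_z = 1/0.9049 = 1.105; τ^m = 0.7^1.105 = 0.6743.
Surface direct beam = 1370 × 0.9049 × 0.6743 = 835.94 W/m².

836 W/m²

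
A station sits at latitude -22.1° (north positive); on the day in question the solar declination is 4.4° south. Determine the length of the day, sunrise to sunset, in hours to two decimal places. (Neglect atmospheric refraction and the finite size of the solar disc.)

12.24 hours

The sunset hour angle satisfies cos H_s = −tan φ tan δ = -0.0312, giving H_s = 91.79°.
Day length = 2 H_s / 15° h⁻¹ = 183.58° / 15 = 12.239 h.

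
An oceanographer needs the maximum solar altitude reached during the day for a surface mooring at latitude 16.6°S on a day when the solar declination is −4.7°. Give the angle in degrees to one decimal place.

At local solar noon the hour angle is zero, so the elevation is 90° − |φ − δ| = 90° − |-16.6° − (-4.7°)| = 90° − 11.9° = 78.1°.

78.1°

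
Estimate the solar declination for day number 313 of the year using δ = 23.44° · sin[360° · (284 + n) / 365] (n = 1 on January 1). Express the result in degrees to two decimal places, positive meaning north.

360 × (284 + 313) / 365 = 588.822°; sin(588.822°) = -0.7527.
δ = 23.44 × -0.7527 = -17.643° ≈ -17.64°.

-17.64°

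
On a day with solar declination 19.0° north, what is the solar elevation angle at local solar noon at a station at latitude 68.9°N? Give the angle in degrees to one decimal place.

At local solar noon the hour angle is zero, so the elevation is 90° − |φ − δ| = 90° − |68.9° − (19.0°)| = 90° − 49.9° = 40.1°.

40.1°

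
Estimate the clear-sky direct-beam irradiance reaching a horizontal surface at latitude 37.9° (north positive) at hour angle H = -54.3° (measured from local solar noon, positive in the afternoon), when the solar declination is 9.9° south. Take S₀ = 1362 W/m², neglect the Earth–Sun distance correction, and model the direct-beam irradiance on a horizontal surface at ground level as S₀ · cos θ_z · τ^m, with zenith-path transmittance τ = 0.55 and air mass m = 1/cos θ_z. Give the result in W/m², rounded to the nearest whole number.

With φ = 37.9°, δ = -9.9°, H = -54.30°: sin φ sin δ = -0.1056, cos φ cos δ cos H = 0.4536, so cos θ_z = 0.3480.
Air mass m = 1/cos θ_z = 1/0.3480 = 2.874; τ^m = 0.55^2.874 = 0.1794.
Surface direct beam = 1362 × 0.3480 × 0.1794 = 85.03 W/m².

85 W/m²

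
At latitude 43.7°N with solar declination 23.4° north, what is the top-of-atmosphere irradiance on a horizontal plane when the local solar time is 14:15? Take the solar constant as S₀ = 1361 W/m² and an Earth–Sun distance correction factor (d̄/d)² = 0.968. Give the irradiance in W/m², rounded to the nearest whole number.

1088 W/m²

Hour angle H = 15° × (14.25 − 12) = 33.75°.
cos θ_z = sin(43.7°) sin(23.4°) + cos(43.7°) cos(23.4°) cos(33.75°) = 0.2744 + 0.5517 = 0.8261.
Top-of-atmosphere irradiance = S₀ (d̄/d)² cos θ_z = 1361 × 0.968 × 0.8261 = 1088.34 W/m².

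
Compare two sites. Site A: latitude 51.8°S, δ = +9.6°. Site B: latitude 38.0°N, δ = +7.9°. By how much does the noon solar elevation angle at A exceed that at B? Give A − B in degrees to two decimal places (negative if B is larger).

-31.30°

A: 90° − |-51.8 − (9.6)| = 28.60°.
B: 90° − |38.0 − (7.9)| = 59.90°.
A − B = 28.60 − 59.90 = -31.30°.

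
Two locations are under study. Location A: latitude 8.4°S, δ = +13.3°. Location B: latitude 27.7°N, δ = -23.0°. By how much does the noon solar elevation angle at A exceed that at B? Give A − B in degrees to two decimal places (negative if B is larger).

+29.00°

A: 90° − |-8.4 − (13.3)| = 68.30°.
B: 90° − |27.7 − (-23.0)| = 39.30°.
A − B = 68.30 − 39.30 = 29.00°.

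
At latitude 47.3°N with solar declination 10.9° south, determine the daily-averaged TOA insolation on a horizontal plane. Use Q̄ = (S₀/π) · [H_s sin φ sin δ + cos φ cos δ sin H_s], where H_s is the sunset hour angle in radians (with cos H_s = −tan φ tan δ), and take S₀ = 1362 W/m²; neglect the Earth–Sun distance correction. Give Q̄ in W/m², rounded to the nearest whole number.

cos H_s = −tan(47.3°) · tan(-10.9°) = 0.2087, so H_s = arccos(0.2087) = 77.95°. In radians, H_s = 1.3605.
H_s sin φ sin δ = 1.3605 × 0.7349 × -0.1891 = -0.1891.
cos φ cos δ sin H_s = 0.6782 × 0.9820 × 0.9780 = 0.6513.
Q̄ = (1362/π) × (-0.1891 + 0.6513) = 433.54 × 0.4622 = 200.38 W/m².

200 W/m²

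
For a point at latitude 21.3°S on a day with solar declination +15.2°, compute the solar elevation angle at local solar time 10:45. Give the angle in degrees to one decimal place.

49.1°

Hour angle H = 15° × (10.75 − 12) = -18.75°.
With φ = -21.3°, δ = 15.2°, H = -18.75°: sin φ sin δ = -0.0952, cos φ cos δ cos H = 0.8514, so cos θ_z = 0.7562.
θ_z = arccos(0.7562) = 40.87°, so the elevation is 90° − 40.87° = 49.13°.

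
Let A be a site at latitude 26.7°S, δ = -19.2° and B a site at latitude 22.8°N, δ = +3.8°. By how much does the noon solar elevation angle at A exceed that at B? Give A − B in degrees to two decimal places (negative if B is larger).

+11.50°

A: 90° − |-26.7 − (-19.2)| = 82.50°.
B: 90° − |22.8 − (3.8)| = 71.00°.
A − B = 82.50 − 71.00 = 11.50°.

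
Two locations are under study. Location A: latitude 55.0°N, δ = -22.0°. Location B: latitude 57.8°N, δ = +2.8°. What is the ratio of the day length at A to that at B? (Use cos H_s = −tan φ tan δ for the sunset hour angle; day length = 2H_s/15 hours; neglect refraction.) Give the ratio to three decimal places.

A: H_s = arccos(−tan 55.0° · tan -22.0°) = 54.76°, so 2H_s/15 = 7.3013 h.
B: H_s = arccos(−tan 57.8° · tan 2.8°) = 94.45°, so 2H_s/15 = 12.5933 h.
Ratio A/B = 7.3013 / 12.5933 = 0.5798.

0.580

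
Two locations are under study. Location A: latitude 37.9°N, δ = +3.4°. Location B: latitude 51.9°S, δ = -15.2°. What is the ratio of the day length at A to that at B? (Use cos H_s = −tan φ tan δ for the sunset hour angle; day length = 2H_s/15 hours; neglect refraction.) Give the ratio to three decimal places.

A: H_s = arccos(−tan 37.9° · tan 3.4°) = 92.65°, so 2H_s/15 = 12.3533 h.
B: H_s = arccos(−tan -51.9° · tan -15.2°) = 110.27°, so 2H_s/15 = 14.7027 h.
Ratio A/B = 12.3533 / 14.7027 = 0.8402.

0.840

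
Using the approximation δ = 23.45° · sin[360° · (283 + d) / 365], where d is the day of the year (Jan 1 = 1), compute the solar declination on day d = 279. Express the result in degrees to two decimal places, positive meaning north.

-5.79°

360 × (283 + 279) / 365 = 554.301°; sin(554.301°) = -0.2470.
δ = 23.45 × -0.2470 = -5.792° ≈ -5.79°.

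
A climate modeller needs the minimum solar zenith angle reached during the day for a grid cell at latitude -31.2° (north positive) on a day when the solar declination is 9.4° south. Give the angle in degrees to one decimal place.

21.8°

At local solar noon the hour angle is zero, so the zenith angle is |φ − δ| = |-31.2° − (-9.4°)| = 21.8°.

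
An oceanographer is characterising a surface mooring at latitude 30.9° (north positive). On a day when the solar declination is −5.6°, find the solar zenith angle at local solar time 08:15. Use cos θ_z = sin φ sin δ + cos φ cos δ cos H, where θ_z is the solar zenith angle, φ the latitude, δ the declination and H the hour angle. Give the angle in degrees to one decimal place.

64.9°

Hour angle H = 15° × (8.25 − 12) = -56.25°.
cos θ_z = sin φ sin δ + cos φ cos δ cos H = (0.5135)(-0.0976) + (0.8581)(0.9952)(0.5556) = 0.4244.
θ_z = arccos(0.4244) = 64.89°.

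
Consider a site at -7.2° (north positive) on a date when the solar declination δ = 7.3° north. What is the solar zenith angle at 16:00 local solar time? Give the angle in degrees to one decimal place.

61.6°

Hour angle H = 15° × (16 − 12) = 60.00°.
cos θ_z = sin(-7.2°) sin(7.3°) + cos(-7.2°) cos(7.3°) cos(60.00°) = -0.0159 + 0.4920 = 0.4761.
θ_z = arccos(0.4761) = 61.57°.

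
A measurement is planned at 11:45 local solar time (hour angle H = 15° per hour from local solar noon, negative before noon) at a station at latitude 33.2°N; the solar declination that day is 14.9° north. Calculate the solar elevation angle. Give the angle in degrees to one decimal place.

Hour angle H = 15° × (11.75 − 12) = -3.75°.
cos θ_z = sin φ sin δ + cos φ cos δ cos H = (0.5476)(0.2571) + (0.8368)(0.9664)(0.9979) = 0.9478.
θ_z = arccos(0.9478) = 18.59°, so the elevation is 90° − 18.59° = 71.41°.

71.4°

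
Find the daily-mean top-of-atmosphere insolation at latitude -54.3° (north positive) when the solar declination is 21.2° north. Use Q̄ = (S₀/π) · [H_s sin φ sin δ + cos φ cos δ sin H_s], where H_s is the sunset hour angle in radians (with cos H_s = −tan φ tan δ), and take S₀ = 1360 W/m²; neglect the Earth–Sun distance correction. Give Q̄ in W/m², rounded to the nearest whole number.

The sunset hour angle satisfies cos H_s = −tan φ tan δ = 0.5398, giving H_s = 57.33°. In radians, H_s = 1.0006.
H_s sin φ sin δ = 1.0006 × -0.8121 × 0.3616 = -0.2938.
cos φ cos δ sin H_s = 0.5835 × 0.9323 × 0.8418 = 0.4579.
Q̄ = (1360/π) × (-0.2938 + 0.4579) = 432.90 × 0.1641 = 71.04 W/m².

71 W/m²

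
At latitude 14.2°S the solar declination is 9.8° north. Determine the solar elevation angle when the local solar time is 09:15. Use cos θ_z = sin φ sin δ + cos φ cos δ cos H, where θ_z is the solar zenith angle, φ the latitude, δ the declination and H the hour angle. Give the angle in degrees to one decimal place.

42.6°

Hour angle H = 15° × (9.25 − 12) = -41.25°.
cos θ_z = sin(-14.2°) sin(9.8°) + cos(-14.2°) cos(9.8°) cos(-41.25°) = -0.0418 + 0.7182 = 0.6764.
θ_z = arccos(0.6764) = 47.44°, so the elevation is 90° − 47.44° = 42.56°.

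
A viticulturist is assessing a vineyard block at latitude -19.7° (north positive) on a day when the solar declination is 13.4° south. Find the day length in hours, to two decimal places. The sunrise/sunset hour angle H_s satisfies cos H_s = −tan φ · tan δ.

−tan φ tan δ = −(-0.3581)(-0.2382) = -0.0853; H_s = arccos(-0.0853) = 94.89°.
Day length = 2 H_s / 15° h⁻¹ = 189.78° / 15 = 12.652 h.

12.65 hours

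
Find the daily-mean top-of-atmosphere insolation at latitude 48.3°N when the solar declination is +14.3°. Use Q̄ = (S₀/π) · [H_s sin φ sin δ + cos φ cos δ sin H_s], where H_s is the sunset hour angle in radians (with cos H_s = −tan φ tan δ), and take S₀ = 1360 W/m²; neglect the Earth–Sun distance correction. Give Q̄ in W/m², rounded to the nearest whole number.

The sunset hour angle satisfies cos H_s = −tan φ tan δ = -0.2861, giving H_s = 106.62°. In radians, H_s = 1.8609.
H_s sin φ sin δ = 1.8609 × 0.7466 × 0.2470 = 0.3432.
cos φ cos δ sin H_s = 0.6652 × 0.9690 × 0.9582 = 0.6176.
Q̄ = (1360/π) × (0.3432 + 0.6176) = 432.90 × 0.9608 = 415.93 W/m².

416 W/m²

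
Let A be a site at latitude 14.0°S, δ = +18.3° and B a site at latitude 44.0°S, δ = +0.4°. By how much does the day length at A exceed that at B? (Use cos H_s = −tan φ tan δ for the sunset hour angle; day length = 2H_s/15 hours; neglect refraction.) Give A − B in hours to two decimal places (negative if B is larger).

-0.58 h

A: H_s = arccos(−tan -14.0° · tan 18.3°) = 85.27°, so 2H_s/15 = 11.3693 h.
B: H_s = arccos(−tan -44.0° · tan 0.4°) = 89.61°, so 2H_s/15 = 11.9480 h.
A − B = 11.3693 − 11.9480 = -0.5787 h.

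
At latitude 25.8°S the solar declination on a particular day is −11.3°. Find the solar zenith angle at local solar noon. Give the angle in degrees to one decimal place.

14.5°

At local solar noon the hour angle is zero, so the zenith angle is |φ − δ| = |-25.8° − (-11.3°)| = 14.5°.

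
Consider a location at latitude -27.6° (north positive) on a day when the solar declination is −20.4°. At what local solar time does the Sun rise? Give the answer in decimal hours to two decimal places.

5.25 h

The sunset hour angle satisfies cos H_s = −tan φ tan δ = -0.1944, giving H_s = 101.21°.
Sunrise is at 12 − H_s/15 = 12 − 6.747 = 5.253 h local solar time.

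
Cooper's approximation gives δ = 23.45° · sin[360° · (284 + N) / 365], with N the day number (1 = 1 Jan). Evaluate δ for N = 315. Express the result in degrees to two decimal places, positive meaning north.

-18.17°

360 × (284 + 315) / 365 = 590.795°; sin(590.795°) = -0.7749.
δ = 23.45 × -0.7749 = -18.171° ≈ -18.17°.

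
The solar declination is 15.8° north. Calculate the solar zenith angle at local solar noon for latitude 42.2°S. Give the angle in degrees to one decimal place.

At local solar noon the hour angle is zero, so the zenith angle is |φ − δ| = |-42.2° − (15.8°)| = 58.0°.

58.0°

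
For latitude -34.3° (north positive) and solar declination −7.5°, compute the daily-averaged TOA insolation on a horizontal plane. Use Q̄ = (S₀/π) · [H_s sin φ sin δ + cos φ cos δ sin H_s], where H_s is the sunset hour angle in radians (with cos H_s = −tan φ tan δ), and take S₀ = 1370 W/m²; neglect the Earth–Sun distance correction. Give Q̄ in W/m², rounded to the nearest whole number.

409 W/m²

The sunset hour angle satisfies cos H_s = −tan φ tan δ = -0.0898, giving H_s = 95.15°. In radians, H_s = 1.6607.
H_s sin φ sin δ = 1.6607 × -0.5635 × -0.1305 = 0.1221.
cos φ cos δ sin H_s = 0.8261 × 0.9914 × 0.9960 = 0.8157.
Q̄ = (1370/π) × (0.1221 + 0.8157) = 436.08 × 0.9378 = 408.96 W/m².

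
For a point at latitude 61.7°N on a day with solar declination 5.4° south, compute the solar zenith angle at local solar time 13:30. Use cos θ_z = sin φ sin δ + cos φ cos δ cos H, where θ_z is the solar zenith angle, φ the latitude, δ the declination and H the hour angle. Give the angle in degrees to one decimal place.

Hour angle H = 15° × (13.5 − 12) = 22.50°.
cos θ_z = sin(61.7°) sin(-5.4°) + cos(61.7°) cos(-5.4°) cos(22.50°) = -0.0829 + 0.4361 = 0.3532.
θ_z = arccos(0.3532) = 69.32°.

69.3°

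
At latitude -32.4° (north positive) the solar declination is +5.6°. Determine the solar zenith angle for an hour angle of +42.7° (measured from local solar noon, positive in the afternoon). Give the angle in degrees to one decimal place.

55.6°

With φ = -32.4°, δ = 5.6°, H = 42.70°: sin φ sin δ = -0.0523, cos φ cos δ cos H = 0.6175, so cos θ_z = 0.5652.
θ_z = arccos(0.5652) = 55.58°.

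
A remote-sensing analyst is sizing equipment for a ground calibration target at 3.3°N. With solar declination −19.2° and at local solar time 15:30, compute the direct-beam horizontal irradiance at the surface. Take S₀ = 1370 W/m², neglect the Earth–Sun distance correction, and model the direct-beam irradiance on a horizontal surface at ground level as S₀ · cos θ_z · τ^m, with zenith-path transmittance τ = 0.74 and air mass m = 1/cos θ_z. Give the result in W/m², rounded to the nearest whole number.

442 W/m²

Hour angle H = 15° × (15.5 − 12) = 52.50°.
With φ = 3.3°, δ = -19.2°, H = 52.50°: sin φ sin δ = -0.0189, cos φ cos δ cos H = 0.5739, so cos θ_z = 0.5550.
Air mass m = 1/cos θ_z = 1/0.5550 = 1.802; τ^m = 0.74^1.802 = 0.5812.
Surface direct beam = 1370 × 0.5550 × 0.5812 = 441.92 W/m².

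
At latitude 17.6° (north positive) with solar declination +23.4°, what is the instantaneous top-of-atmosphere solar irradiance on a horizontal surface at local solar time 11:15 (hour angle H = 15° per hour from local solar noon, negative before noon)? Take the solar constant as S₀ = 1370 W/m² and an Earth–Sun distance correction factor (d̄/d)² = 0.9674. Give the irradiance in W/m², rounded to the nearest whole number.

Hour angle H = 15° × (11.25 − 12) = -11.25°.
cos θ_z = sin(17.6°) sin(23.4°) + cos(17.6°) cos(23.4°) cos(-11.25°) = 0.1201 + 0.8580 = 0.9781.
Top-of-atmosphere irradiance = S₀ (d̄/d)² cos θ_z = 1370 × 0.9674 × 0.9781 = 1296.31 W/m².

1296 W/m²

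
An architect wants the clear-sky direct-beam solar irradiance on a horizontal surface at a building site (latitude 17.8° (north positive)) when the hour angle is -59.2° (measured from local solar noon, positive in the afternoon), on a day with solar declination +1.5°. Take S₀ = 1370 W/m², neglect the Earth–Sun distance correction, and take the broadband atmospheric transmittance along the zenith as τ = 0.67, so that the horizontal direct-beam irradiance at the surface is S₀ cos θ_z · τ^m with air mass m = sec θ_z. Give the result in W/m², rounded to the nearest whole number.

302 W/m²

With φ = 17.8°, δ = 1.5°, H = -59.20°: sin φ sin δ = 0.0080, cos φ cos δ cos H = 0.4874, so cos θ_z = 0.4954.
Air mass m = 1/cos θ_z = 1/0.4954 = 2.019; τ^m = 0.67^2.019 = 0.4455.
Surface direct beam = 1370 × 0.4954 × 0.4455 = 302.36 W/m².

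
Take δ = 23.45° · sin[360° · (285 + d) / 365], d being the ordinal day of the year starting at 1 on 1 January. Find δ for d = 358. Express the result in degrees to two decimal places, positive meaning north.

360 × (285 + 358) / 365 = 634.192°; sin(634.192°) = -0.9973.
δ = 23.45 × -0.9973 = -23.387° ≈ -23.39°.

-23.39°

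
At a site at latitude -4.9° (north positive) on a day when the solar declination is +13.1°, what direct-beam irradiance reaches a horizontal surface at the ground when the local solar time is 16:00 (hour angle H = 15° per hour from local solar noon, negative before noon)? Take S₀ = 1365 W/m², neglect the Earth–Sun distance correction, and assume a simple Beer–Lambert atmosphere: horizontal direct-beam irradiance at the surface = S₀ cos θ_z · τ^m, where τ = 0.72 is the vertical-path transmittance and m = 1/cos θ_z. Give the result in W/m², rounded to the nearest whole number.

314 W/m²

Hour angle H = 15° × (16 − 12) = 60.00°.
cos θ_z = sin φ sin δ + cos φ cos δ cos H = (-0.0854)(0.2267) + (0.9963)(0.9740)(0.5000) = 0.4658.
Air mass m = 1/cos θ_z = 1/0.4658 = 2.147; τ^m = 0.72^2.147 = 0.4940.
Surface direct beam = 1365 × 0.4658 × 0.4940 = 314.09 W/m².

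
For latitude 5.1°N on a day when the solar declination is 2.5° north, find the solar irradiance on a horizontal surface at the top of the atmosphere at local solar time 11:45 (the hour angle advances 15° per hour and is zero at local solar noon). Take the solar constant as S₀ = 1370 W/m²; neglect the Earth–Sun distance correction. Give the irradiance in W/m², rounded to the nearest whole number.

Hour angle H = 15° × (11.75 − 12) = -3.75°.
With φ = 5.1°, δ = 2.5°, H = -3.75°: sin φ sin δ = 0.0039, cos φ cos δ cos H = 0.9930, so cos θ_z = 0.9969.
Top-of-atmosphere irradiance = S₀ cos θ_z = 1370 × 0.9969 = 1365.75 W/m².

1366 W/m²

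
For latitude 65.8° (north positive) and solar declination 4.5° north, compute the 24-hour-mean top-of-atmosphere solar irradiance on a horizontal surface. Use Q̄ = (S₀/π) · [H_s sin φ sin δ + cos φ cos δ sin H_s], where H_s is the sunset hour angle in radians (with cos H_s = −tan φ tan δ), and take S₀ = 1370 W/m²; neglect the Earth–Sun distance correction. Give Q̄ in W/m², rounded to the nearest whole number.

cos H_s = −tan(65.8°) · tan(4.5°) = -0.1751, so H_s = arccos(-0.1751) = 100.08°. In radians, H_s = 1.7467.
H_s sin φ sin δ = 1.7467 × 0.9121 × 0.0785 = 0.1251.
cos φ cos δ sin H_s = 0.4099 × 0.9969 × 0.9846 = 0.4023.
Q̄ = (1370/π) × (0.1251 + 0.4023) = 436.08 × 0.5274 = 229.99 W/m².

230 W/m²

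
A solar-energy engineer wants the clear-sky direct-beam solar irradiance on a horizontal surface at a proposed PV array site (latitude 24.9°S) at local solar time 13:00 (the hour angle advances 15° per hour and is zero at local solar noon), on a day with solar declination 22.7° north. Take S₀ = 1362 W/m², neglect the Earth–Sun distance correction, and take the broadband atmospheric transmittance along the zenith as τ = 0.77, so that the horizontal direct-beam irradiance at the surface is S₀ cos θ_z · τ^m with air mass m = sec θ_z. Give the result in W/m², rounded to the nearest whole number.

Hour angle H = 15° × (13 − 12) = 15.00°.
cos θ_z = sin(-24.9°) sin(22.7°) + cos(-24.9°) cos(22.7°) cos(15.00°) = -0.1625 + 0.8083 = 0.6458.
Air mass m = 1/cos θ_z = 1/0.6458 = 1.548; τ^m = 0.77^1.548 = 0.6672.
Surface direct beam = 1362 × 0.6458 × 0.6672 = 586.86 W/m².

587 W/m²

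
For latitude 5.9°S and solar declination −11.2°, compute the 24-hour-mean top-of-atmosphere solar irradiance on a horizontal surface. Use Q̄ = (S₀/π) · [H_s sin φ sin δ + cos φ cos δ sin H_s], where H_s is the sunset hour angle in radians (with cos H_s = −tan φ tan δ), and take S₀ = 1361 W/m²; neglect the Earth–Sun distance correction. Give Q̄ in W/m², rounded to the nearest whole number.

The sunset hour angle satisfies cos H_s = −tan φ tan δ = -0.0205, giving H_s = 91.17°. In radians, H_s = 1.5912.
H_s sin φ sin δ = 1.5912 × -0.1028 × -0.1942 = 0.0318.
cos φ cos δ sin H_s = 0.9947 × 0.9810 × 0.9998 = 0.9756.
Q̄ = (1361/π) × (0.0318 + 0.9756) = 433.22 × 1.0074 = 436.43 W/m².

436 W/m²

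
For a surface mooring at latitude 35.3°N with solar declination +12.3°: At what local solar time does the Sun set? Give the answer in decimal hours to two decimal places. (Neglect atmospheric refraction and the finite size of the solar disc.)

−tan φ tan δ = −(0.7080)(0.2180) = -0.1543; H_s = arccos(-0.1543) = 98.88°.
Sunset is at 12 + H_s/15 = 12 + 6.592 = 18.592 h local solar time.

18.59 h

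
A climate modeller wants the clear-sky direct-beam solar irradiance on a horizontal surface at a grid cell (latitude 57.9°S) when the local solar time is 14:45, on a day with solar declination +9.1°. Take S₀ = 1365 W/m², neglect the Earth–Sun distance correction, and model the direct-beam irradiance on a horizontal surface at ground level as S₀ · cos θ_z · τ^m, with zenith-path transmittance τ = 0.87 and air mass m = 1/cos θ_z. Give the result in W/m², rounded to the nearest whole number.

Hour angle H = 15° × (14.75 − 12) = 41.25°.
cos θ_z = sin φ sin δ + cos φ cos δ cos H = (-0.8471)(0.1582) + (0.5314)(0.9874)(0.7518) = 0.2605.
Air mass m = 1/cos θ_z = 1/0.2605 = 3.839; τ^m = 0.87^3.839 = 0.5859.
Surface direct beam = 1365 × 0.2605 × 0.5859 = 208.34 W/m².

208 W/m²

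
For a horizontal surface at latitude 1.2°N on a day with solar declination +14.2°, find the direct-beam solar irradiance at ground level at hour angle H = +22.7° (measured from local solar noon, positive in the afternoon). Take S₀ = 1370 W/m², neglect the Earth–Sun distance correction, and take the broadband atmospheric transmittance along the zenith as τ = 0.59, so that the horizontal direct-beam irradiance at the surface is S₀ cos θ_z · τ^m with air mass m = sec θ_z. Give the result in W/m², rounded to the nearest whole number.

With φ = 1.2°, δ = 14.2°, H = 22.70°: sin φ sin δ = 0.0051, cos φ cos δ cos H = 0.8942, so cos θ_z = 0.8993.
Air mass m = 1/cos θ_z = 1/0.8993 = 1.112; τ^m = 0.59^1.112 = 0.5561.
Surface direct beam = 1370 × 0.8993 × 0.5561 = 685.14 W/m².

685 W/m²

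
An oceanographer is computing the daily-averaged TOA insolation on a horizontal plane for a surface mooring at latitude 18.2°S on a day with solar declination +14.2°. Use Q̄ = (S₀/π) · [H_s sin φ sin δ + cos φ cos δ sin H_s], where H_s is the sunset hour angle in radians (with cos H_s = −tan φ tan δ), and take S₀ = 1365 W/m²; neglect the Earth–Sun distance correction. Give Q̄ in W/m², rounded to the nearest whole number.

cos H_s = −tan(-18.2°) · tan(14.2°) = 0.0832, so H_s = arccos(0.0832) = 85.23°. In radians, H_s = 1.4875.
H_s sin φ sin δ = 1.4875 × -0.3123 × 0.2453 = -0.1140.
cos φ cos δ sin H_s = 0.9500 × 0.9694 × 0.9965 = 0.9177.
Q̄ = (1365/π) × (-0.1140 + 0.9177) = 434.49 × 0.8037 = 349.20 W/m².

349 W/m²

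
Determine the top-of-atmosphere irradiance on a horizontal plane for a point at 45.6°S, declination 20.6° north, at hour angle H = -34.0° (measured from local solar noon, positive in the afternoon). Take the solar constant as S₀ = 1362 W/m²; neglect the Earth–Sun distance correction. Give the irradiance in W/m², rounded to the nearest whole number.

397 W/m²

cos θ_z = sin φ sin δ + cos φ cos δ cos H = (-0.7145)(0.3518) + (0.6997)(0.9361)(0.8290) = 0.2916.
Top-of-atmosphere irradiance = S₀ cos θ_z = 1362 × 0.2916 = 397.16 W/m².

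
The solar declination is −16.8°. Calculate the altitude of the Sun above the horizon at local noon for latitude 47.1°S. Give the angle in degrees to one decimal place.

At local solar noon the hour angle is zero, so the elevation is 90° − |φ − δ| = 90° − |-47.1° − (-16.8°)| = 90° − 30.3° = 59.7°.

59.7°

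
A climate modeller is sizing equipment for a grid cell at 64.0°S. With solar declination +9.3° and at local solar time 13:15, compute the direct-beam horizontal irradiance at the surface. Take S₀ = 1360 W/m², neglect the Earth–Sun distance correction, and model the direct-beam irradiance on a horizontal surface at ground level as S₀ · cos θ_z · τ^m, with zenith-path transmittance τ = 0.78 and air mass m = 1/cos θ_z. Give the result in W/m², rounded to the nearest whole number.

Hour angle H = 15° × (13.25 − 12) = 18.75°.
With φ = -64.0°, δ = 9.3°, H = 18.75°: sin φ sin δ = -0.1452, cos φ cos δ cos H = 0.4097, so cos θ_z = 0.2645.
Air mass m = 1/cos θ_z = 1/0.2645 = 3.781; τ^m = 0.78^3.781 = 0.3908.
Surface direct beam = 1360 × 0.2645 × 0.3908 = 140.58 W/m².

141 W/m²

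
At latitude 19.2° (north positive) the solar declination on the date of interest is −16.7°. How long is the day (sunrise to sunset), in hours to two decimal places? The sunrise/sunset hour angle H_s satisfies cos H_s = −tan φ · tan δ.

−tan φ tan δ = −(0.3482)(-0.3000) = 0.1045; H_s = arccos(0.1045) = 84.00°.
Day length = 2 H_s / 15° h⁻¹ = 168.00° / 15 = 11.200 h.

11.20 hours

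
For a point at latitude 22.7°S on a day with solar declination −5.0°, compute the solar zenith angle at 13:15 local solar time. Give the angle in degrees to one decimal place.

Hour angle H = 15° × (13.25 − 12) = 18.75°.
cos θ_z = sin φ sin δ + cos φ cos δ cos H = (-0.3859)(-0.0872) + (0.9225)(0.9962)(0.9469) = 0.9038.
θ_z = arccos(0.9038) = 25.34°.

25.3°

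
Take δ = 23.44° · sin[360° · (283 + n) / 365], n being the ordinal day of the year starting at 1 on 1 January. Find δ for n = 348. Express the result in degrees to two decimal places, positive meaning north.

-23.23°

360 × (283 + 348) / 365 = 622.356°; sin(622.356°) = -0.9911.
δ = 23.44 × -0.9911 = -23.231° ≈ -23.23°.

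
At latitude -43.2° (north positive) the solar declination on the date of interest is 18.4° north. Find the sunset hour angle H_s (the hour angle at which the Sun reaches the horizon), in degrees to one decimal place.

71.8°

cos H_s = −tan(-43.2°) · tan(18.4°) = 0.3124, so H_s = arccos(0.3124) = 71.80°.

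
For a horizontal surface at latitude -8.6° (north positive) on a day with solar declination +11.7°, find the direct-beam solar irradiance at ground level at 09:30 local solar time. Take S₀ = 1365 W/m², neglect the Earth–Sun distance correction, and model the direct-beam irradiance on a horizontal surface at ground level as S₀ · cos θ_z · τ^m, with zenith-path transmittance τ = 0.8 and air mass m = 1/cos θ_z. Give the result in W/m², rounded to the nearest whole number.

Hour angle H = 15° × (9.5 − 12) = -37.50°.
cos θ_z = sin(-8.6°) sin(11.7°) + cos(-8.6°) cos(11.7°) cos(-37.50°) = -0.0303 + 0.7681 = 0.7378.
Air mass m = 1/cos θ_z = 1/0.7378 = 1.355; τ^m = 0.8^1.355 = 0.7391.
Surface direct beam = 1365 × 0.7378 × 0.7391 = 744.35 W/m².

744 W/m²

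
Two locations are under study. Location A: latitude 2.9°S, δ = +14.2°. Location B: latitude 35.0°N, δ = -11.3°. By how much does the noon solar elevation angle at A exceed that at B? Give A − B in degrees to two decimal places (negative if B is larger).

+29.20°

A: 90° − |-2.9 − (14.2)| = 72.90°.
B: 90° − |35.0 − (-11.3)| = 43.70°.
A − B = 72.90 − 43.70 = 29.20°.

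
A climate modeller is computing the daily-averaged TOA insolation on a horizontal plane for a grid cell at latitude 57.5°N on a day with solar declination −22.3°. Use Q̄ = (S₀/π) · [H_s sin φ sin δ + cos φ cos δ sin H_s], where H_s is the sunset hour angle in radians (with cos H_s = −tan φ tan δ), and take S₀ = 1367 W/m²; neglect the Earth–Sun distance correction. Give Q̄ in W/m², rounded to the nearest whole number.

44 W/m²

The sunset hour angle satisfies cos H_s = −tan φ tan δ = 0.6438, giving H_s = 49.92°. In radians, H_s = 0.8713.
H_s sin φ sin δ = 0.8713 × 0.8434 × -0.3795 = -0.2789.
cos φ cos δ sin H_s = 0.5373 × 0.9252 × 0.7652 = 0.3804.
Q̄ = (1367/π) × (-0.2789 + 0.3804) = 435.13 × 0.1015 = 44.17 W/m².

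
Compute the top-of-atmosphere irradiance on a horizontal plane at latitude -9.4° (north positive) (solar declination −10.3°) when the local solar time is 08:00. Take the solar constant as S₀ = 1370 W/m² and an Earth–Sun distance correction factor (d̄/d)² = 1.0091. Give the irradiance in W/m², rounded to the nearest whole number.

711 W/m²

Hour angle H = 15° × (8 − 12) = -60.00°.
With φ = -9.4°, δ = -10.3°, H = -60.00°: sin φ sin δ = 0.0292, cos φ cos δ cos H = 0.4853, so cos θ_z = 0.5145.
Top-of-atmosphere irradiance = S₀ (d̄/d)² cos θ_z = 1370 × 1.0091 × 0.5145 = 711.28 W/m².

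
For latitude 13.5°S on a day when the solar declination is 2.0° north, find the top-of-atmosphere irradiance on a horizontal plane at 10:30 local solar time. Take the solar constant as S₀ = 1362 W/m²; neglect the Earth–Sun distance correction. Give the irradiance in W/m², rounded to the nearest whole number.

1212 W/m²

Hour angle H = 15° × (10.5 − 12) = -22.50°.
cos θ_z = sin(-13.5°) sin(2.0°) + cos(-13.5°) cos(2.0°) cos(-22.50°) = -0.0081 + 0.8978 = 0.8897.
Top-of-atmosphere irradiance = S₀ cos θ_z = 1362 × 0.8897 = 1211.77 W/m².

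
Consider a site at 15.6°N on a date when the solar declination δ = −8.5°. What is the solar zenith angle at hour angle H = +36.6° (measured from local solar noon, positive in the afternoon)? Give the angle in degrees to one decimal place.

43.5°

With φ = 15.6°, δ = -8.5°, H = 36.60°: sin φ sin δ = -0.0397, cos φ cos δ cos H = 0.7648, so cos θ_z = 0.7251.
θ_z = arccos(0.7251) = 43.52°.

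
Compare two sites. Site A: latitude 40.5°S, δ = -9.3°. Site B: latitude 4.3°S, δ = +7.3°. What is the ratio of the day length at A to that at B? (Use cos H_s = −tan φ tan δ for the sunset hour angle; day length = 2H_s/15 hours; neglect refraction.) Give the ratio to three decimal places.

A: H_s = arccos(−tan -40.5° · tan -9.3°) = 98.04°, so 2H_s/15 = 13.0720 h.
B: H_s = arccos(−tan -4.3° · tan 7.3°) = 89.45°, so 2H_s/15 = 11.9267 h.
Ratio A/B = 13.0720 / 11.9267 = 1.0960.

1.096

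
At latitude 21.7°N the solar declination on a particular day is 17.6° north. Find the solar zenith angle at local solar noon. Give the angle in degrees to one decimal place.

At local solar noon the hour angle is zero, so the zenith angle is |φ − δ| = |21.7° − (17.6°)| = 4.1°.

4.1°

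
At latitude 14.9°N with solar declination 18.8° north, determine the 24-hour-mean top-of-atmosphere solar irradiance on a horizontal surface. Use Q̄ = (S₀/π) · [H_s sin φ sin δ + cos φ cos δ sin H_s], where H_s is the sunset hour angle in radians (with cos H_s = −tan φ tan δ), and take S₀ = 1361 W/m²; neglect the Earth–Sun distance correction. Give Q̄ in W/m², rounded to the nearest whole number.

454 W/m²

cos H_s = −tan(14.9°) · tan(18.8°) = -0.0906, so H_s = arccos(-0.0906) = 95.20°. In radians, H_s = 1.6616.
H_s sin φ sin δ = 1.6616 × 0.2571 × 0.3223 = 0.1377.
cos φ cos δ sin H_s = 0.9664 × 0.9466 × 0.9959 = 0.9110.
Q̄ = (1361/π) × (0.1377 + 0.9110) = 433.22 × 1.0487 = 454.32 W/m².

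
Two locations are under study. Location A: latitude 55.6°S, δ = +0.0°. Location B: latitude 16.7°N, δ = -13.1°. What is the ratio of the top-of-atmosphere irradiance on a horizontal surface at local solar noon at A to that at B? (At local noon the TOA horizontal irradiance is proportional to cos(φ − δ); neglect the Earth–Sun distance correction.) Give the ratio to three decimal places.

A: cos θ_z = cos(-55.6° − (0.0°)) = 0.5650.
B: cos θ_z = cos(16.7° − (-13.1°)) = 0.8678.
Ratio A/B = 0.5650 / 0.8678 = 0.6511.

0.651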